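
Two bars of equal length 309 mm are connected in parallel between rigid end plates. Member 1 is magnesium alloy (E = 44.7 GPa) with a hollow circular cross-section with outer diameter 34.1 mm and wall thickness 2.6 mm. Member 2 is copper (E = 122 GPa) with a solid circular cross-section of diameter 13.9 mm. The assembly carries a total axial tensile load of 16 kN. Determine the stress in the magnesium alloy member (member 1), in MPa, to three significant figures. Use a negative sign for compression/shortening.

A_1 = 257.3 mm².
A_2 = 151.7 mm².
Equal strain + equilibrium ⇒ each member carries load in proportion to AE: A₁E₁ = 11500000 N, A₂E₂ = 18510000 N, ΣAE = 30010000 N.
σ₁ = P·E₁/ΣAE = 16000·44700/30010000 = 23.83 MPa.

23.8 MPa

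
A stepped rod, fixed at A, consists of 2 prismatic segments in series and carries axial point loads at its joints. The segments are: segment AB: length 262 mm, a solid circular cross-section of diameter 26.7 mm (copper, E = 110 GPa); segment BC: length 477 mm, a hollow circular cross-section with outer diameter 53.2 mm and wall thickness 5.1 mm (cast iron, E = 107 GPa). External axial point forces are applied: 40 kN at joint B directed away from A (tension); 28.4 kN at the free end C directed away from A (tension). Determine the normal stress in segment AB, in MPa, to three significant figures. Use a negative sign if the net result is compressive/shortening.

Internal axial forces (sectioning from the free end, tension +): N_BC = 28.4 kN, N_AB = 68.4 kN.
A_AB = 559.9 mm².
σ_AB = N_AB/A_AB = 68400/559.9 = 122.2 MPa.

122 MPa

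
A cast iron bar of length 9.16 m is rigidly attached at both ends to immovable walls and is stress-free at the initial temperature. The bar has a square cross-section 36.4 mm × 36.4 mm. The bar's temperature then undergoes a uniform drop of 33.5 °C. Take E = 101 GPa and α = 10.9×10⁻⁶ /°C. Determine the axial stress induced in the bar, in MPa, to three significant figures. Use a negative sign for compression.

36.9 MPa

Free thermal expansion αLΔT = 10.9e-6 · 9160 · -33.5 = -3.345 mm.
The walls impose strain ε = −(-3.345)/9160 = 3.6515e-04; σ = Eε = 101000 · 3.6515e-04 = 36.88 MPa.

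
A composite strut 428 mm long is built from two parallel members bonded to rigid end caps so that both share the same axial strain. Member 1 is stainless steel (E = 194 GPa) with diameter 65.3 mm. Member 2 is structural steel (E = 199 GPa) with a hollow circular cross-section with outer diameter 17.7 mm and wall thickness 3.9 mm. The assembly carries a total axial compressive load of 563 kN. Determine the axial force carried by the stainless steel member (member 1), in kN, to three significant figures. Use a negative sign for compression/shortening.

A_1 = 3349 mm².
A_2 = 169.1 mm².
Equal strain + equilibrium ⇒ each member carries load in proportion to AE: A₁E₁ = 649700000 N, A₂E₂ = 33650000 N, ΣAE = 683400000 N.
F₁ = P·A₁E₁/ΣAE = -563000·649700000/683400000 = -535300 N.

-535 kN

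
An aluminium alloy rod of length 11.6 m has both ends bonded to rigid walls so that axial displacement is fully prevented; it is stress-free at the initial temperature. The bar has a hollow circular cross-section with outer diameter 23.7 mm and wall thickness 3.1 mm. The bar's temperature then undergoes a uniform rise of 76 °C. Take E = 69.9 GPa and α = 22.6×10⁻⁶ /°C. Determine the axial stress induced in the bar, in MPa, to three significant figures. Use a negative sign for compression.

Free thermal expansion αLΔT = 22.6e-6 · 11600 · 76 = 19.92 mm.
The walls impose strain ε = −(19.92)/11600 = -1.7176e-03; σ = Eε = 69900 · -1.7176e-03 = -120.1 MPa.

-120 MPa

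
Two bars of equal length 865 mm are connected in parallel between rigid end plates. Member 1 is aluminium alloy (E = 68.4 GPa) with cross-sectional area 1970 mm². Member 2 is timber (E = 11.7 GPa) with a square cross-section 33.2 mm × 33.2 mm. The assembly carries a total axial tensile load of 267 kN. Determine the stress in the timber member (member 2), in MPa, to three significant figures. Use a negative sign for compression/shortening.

21.2 MPa

A_2 = 1102 mm².
Equal strain + equilibrium ⇒ each member carries load in proportion to AE: A₁E₁ = 134700000 N, A₂E₂ = 12900000 N, ΣAE = 147600000 N.
σ₂ = P·E₂/ΣAE = 267000·11700/147600000 = 21.16 MPa.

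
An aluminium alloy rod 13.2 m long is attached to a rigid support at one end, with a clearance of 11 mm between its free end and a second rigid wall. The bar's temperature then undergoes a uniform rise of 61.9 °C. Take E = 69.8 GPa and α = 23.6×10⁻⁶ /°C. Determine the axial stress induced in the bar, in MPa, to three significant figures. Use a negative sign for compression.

-43.8 MPa

Free thermal expansion αLΔT = 23.6e-6 · 13200 · 61.9 = 19.28 mm.
The walls engage after the gap closes; constrained expansion = 19.28 − 11 = 8.283 mm.
The walls impose strain ε = −(8.283)/13200 = -6.2751e-04; σ = Eε = 69800 · -6.2751e-04 = -43.8 MPa.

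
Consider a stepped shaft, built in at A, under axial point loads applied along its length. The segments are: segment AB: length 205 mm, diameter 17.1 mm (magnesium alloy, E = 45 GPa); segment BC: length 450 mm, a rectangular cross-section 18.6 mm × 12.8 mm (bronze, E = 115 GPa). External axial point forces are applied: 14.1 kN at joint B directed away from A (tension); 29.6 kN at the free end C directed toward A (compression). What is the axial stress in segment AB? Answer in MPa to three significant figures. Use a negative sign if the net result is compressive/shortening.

-67.5 MPa

Internal axial forces (sectioning from the free end, tension +): N_BC = -29.6 kN, N_AB = -15.5 kN.
A_AB = 229.7 mm².
σ_AB = N_AB/A_AB = -15500/229.7 = -67.49 MPa.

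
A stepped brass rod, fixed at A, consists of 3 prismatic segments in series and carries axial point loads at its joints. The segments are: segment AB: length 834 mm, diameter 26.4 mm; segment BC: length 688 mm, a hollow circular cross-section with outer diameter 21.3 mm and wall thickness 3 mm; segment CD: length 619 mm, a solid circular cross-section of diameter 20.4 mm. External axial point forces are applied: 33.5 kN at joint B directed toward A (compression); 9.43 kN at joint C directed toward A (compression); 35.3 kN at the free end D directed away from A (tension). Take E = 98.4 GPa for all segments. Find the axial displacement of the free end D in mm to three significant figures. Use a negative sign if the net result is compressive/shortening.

1.61 mm

Internal axial forces (sectioning from the free end, tension +): N_CD = 35.3 kN, N_BC = 25.87 kN, N_AB = -7.63 kN.
A_AB = 547.4 mm².
A_BC = 172.5 mm².
A_CD = 326.9 mm².
δ_AB = -7630·834/(547.4·98400) = -0.1181 mm
δ_BC = 25870·688/(172.5·98400) = 1.049 mm
δ_CD = 35300·619/(326.9·98400) = 0.6794 mm
δ = Σδ_i = 1.61 mm.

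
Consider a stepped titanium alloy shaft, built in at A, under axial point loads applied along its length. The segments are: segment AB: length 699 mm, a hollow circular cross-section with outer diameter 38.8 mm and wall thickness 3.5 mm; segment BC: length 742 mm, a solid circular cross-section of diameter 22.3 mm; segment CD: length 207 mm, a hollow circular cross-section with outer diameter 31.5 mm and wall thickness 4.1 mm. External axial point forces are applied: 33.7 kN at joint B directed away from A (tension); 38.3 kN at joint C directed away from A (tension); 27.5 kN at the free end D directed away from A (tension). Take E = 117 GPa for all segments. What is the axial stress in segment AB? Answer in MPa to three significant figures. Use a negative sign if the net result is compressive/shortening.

256 MPa

Internal axial forces (sectioning from the free end, tension +): N_CD = 27.5 kN, N_BC = 65.8 kN, N_AB = 99.5 kN.
A_AB = 388.1 mm².
σ_AB = N_AB/A_AB = 99500/388.1 = 256.3 MPa.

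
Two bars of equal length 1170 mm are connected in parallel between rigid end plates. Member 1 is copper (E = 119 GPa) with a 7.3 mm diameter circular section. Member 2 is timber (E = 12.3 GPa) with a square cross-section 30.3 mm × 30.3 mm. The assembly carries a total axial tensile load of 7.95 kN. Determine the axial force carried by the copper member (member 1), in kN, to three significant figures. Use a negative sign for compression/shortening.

2.43 kN

A_1 = 41.85 mm².
A_2 = 918.1 mm².
Equal strain + equilibrium ⇒ each member carries load in proportion to AE: A₁E₁ = 4981000 N, A₂E₂ = 11290000 N, ΣAE = 16270000 N.
F₁ = P·A₁E₁/ΣAE = 7950·4981000/16270000 = 2433 N.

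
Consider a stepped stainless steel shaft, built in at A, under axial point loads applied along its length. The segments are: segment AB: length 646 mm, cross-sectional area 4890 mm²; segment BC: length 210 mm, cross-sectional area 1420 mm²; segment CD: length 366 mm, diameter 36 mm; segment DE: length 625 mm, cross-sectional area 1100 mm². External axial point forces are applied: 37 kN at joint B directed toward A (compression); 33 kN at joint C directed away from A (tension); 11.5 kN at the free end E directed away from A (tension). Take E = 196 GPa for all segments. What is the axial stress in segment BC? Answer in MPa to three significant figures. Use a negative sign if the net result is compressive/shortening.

Internal axial forces (sectioning from the free end, tension +): N_DE = 11.5 kN, N_CD = 11.5 kN, N_BC = 44.5 kN, N_AB = 7.5 kN.
σ_BC = N_BC/A_BC = 44500/1420 = 31.34 MPa.

31.3 MPa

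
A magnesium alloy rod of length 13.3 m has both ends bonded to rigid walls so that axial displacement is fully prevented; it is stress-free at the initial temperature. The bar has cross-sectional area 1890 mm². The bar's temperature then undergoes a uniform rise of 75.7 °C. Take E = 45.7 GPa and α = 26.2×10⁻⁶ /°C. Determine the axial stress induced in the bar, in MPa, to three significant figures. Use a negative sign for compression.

-90.6 MPa

Free thermal expansion αLΔT = 26.2e-6 · 13300 · 75.7 = 26.38 mm.
The walls impose strain ε = −(26.38)/13300 = -1.9833e-03; σ = Eε = 45700 · -1.9833e-03 = -90.64 MPa.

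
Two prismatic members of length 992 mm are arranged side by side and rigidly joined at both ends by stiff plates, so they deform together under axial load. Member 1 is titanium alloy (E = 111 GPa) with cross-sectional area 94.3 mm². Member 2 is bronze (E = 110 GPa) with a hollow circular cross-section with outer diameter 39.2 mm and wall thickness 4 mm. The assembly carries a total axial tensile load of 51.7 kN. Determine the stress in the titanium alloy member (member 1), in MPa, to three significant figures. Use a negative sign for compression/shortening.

97.1 MPa

A_2 = 442.3 mm².
Equal strain + equilibrium ⇒ each member carries load in proportion to AE: A₁E₁ = 10470000 N, A₂E₂ = 48660000 N, ΣAE = 59120000 N.
σ₁ = P·E₁/ΣAE = 51700·111000/59120000 = 97.06 MPa.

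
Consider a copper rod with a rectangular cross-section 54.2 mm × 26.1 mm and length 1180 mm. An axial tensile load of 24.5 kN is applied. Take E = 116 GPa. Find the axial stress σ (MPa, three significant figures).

17.3 MPa

A = 1415 mm².
σ = N/A = 24500/1415 = 17.32 MPa.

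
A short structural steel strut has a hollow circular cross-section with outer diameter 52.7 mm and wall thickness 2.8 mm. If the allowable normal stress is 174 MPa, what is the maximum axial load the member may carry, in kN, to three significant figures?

A = 438.9 mm².
P_max = σ_allow · A = 174 · 438.9 = 76380 N = 76.38 kN.

76.4 kN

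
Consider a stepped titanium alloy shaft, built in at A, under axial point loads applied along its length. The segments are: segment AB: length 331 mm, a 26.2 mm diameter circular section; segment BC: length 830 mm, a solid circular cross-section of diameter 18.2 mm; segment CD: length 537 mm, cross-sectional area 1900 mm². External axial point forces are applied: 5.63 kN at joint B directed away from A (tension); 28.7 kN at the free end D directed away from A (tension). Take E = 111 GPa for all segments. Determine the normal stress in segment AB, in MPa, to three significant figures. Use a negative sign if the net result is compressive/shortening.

63.7 MPa

Internal axial forces (sectioning from the free end, tension +): N_CD = 28.7 kN, N_BC = 28.7 kN, N_AB = 34.33 kN.
A_AB = 539.1 mm².
σ_AB = N_AB/A_AB = 34330/539.1 = 63.68 MPa.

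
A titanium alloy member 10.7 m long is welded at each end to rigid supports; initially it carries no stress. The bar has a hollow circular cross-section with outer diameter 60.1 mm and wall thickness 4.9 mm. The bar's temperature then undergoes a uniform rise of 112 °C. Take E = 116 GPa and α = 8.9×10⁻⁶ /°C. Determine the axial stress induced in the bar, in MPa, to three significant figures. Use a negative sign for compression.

-116 MPa

Free thermal expansion αLΔT = 8.9e-6 · 10700 · 112 = 10.67 mm.
The walls impose strain ε = −(10.67)/10700 = -9.9680e-04; σ = Eε = 116000 · -9.9680e-04 = -115.6 MPa.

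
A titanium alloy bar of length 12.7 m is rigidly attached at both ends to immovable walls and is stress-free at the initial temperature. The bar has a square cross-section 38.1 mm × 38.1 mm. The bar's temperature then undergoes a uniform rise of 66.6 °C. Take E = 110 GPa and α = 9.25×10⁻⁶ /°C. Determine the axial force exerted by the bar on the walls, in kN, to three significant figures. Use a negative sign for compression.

-98.4 kN

Free thermal expansion αLΔT = 9.25e-6 · 12700 · 66.6 = 7.824 mm.
The walls impose strain ε = −(7.824)/12700 = -6.1605e-04; σ = Eε = 110000 · -6.1605e-04 = -67.77 MPa.
Wall reaction R = σ·A = -67.77·1452 = -98370 N = -98.37 kN.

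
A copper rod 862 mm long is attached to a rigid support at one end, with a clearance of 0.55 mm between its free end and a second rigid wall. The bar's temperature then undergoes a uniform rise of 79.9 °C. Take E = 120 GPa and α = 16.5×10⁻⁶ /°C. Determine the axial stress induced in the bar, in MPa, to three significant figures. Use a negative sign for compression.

-81.6 MPa

Free thermal expansion αLΔT = 16.5e-6 · 862 · 79.9 = 1.136 mm.
The walls engage after the gap closes; constrained expansion = 1.136 − 0.55 = 0.5864 mm.
The walls impose strain ε = −(0.5864)/862 = -6.8030e-04; σ = Eε = 120000 · -6.8030e-04 = -81.64 MPa.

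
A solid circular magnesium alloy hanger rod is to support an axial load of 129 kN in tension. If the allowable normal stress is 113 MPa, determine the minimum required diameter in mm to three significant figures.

38.1 mm

Required area A ≥ P/σ_allow = 129000/113 = 1142 mm².
For a solid circular section, d ≥ √(4A/π) = 38.13 mm.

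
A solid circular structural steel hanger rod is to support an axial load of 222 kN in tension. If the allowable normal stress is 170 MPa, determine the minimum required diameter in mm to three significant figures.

40.8 mm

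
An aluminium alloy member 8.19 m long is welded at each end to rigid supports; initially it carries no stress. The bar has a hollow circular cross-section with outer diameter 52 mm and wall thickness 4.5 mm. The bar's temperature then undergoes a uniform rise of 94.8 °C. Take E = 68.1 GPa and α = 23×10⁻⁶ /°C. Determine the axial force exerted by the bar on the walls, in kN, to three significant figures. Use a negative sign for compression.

-99.7 kN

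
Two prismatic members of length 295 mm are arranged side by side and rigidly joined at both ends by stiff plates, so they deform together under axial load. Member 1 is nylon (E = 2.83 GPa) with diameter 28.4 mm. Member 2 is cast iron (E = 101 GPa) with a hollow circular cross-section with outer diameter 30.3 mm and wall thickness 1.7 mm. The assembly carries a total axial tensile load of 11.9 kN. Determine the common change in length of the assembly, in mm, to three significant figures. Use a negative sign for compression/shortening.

A_1 = 633.5 mm².
A_2 = 152.7 mm².
Equal strain + equilibrium ⇒ each member carries load in proportion to AE: A₁E₁ = 1793000 N, A₂E₂ = 15430000 N, ΣAE = 17220000 N.
δ = PL/ΣAE = 11900·295/17220000 = 0.2039 mm.

0.204 mm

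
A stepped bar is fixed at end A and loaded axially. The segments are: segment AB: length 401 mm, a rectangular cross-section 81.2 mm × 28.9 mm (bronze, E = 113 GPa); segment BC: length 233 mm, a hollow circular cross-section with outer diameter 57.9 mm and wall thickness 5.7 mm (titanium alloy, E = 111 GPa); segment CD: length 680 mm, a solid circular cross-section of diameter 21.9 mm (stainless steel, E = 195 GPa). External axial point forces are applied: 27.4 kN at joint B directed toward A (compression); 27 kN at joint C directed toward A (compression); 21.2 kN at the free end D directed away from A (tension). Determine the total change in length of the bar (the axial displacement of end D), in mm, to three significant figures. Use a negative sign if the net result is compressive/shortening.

0.133 mm

Internal axial forces (sectioning from the free end, tension +): N_CD = 21.2 kN, N_BC = -5.8 kN, N_AB = -33.2 kN.
A_AB = 2347 mm².
A_BC = 934.7 mm².
A_CD = 376.7 mm².
δ_AB = -33200·401/(2347·113000) = -0.05021 mm
δ_BC = -5800·233/(934.7·111000) = -0.01302 mm
δ_CD = 21200·680/(376.7·195000) = 0.1963 mm
δ = Σδ_i = 0.133 mm.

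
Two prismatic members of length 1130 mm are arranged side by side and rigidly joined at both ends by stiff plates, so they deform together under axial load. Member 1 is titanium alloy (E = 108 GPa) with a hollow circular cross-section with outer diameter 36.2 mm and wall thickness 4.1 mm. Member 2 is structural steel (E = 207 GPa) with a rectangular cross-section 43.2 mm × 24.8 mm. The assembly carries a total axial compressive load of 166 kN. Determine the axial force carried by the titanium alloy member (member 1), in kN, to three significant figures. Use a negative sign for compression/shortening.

A_1 = 413.5 mm².
A_2 = 1071 mm².
Equal strain + equilibrium ⇒ each member carries load in proportion to AE: A₁E₁ = 44650000 N, A₂E₂ = 221800000 N, ΣAE = 266400000 N.
F₁ = P·A₁E₁/ΣAE = -166000·44650000/266400000 = -27820 N.

-27.8 kN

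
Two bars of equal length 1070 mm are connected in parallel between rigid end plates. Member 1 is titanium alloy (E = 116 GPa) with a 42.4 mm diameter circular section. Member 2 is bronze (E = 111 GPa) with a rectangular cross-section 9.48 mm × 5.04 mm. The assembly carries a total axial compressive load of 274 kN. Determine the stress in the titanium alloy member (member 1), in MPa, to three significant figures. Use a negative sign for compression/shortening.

-188 MPa

A_1 = 1412 mm².
A_2 = 47.78 mm².
Equal strain + equilibrium ⇒ each member carries load in proportion to AE: A₁E₁ = 163800000 N, A₂E₂ = 5303000 N, ΣAE = 169100000 N.
σ₁ = P·E₁/ΣAE = -274000·116000/169100000 = -188 MPa.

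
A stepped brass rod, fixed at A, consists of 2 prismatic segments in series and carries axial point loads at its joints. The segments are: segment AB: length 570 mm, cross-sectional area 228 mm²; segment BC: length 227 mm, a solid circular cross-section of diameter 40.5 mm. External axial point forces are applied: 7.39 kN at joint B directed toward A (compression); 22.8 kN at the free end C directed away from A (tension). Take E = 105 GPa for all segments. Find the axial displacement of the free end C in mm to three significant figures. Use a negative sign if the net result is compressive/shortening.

0.405 mm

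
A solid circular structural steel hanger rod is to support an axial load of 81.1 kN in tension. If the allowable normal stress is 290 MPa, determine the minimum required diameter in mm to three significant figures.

Required area A ≥ P/σ_allow = 81100/290 = 279.7 mm².
For a solid circular section, d ≥ √(4A/π) = 18.87 mm.

18.9 mm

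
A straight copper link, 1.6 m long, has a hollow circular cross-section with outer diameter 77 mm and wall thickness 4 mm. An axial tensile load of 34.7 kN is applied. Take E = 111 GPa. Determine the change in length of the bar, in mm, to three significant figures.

A = 917.3 mm².
δ_mech = NL/(AE) = 34700·1600/(917.3·111000) = 0.5452 mm.

0.545 mm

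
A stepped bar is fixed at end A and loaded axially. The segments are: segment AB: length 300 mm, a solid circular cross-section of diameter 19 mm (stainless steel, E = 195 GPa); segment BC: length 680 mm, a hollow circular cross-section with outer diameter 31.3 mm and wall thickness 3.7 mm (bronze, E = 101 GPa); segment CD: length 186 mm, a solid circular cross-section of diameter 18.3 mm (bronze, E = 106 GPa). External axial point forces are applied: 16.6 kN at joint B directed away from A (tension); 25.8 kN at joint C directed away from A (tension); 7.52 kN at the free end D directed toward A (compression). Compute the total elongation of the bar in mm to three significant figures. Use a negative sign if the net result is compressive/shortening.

0.523 mm

Internal axial forces (sectioning from the free end, tension +): N_CD = -7.52 kN, N_BC = 18.28 kN, N_AB = 34.88 kN.
A_AB = 283.5 mm².
A_BC = 320.8 mm².
A_CD = 263 mm².
δ_AB = 34880·300/(283.5·195000) = 0.1893 mm
δ_BC = 18280·680/(320.8·101000) = 0.3836 mm
δ_CD = -7520·186/(263·106000) = -0.05017 mm
δ = Σδ_i = 0.5227 mm.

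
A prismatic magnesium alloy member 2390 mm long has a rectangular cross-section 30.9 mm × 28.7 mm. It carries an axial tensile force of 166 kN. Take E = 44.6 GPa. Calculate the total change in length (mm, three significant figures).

10.0 mm

A = 886.8 mm².
δ_mech = NL/(AE) = 166000·2390/(886.8·44600) = 10.03 mm.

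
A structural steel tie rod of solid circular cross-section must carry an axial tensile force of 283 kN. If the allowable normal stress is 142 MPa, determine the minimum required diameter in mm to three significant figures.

50.4 mm

Required area A ≥ P/σ_allow = 283000/142 = 1993 mm².
For a solid circular section, d ≥ √(4A/π) = 50.37 mm.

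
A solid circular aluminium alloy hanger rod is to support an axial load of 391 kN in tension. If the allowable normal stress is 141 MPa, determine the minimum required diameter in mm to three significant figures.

Required area A ≥ P/σ_allow = 391000/141 = 2773 mm².
For a solid circular section, d ≥ √(4A/π) = 59.42 mm.

59.4 mm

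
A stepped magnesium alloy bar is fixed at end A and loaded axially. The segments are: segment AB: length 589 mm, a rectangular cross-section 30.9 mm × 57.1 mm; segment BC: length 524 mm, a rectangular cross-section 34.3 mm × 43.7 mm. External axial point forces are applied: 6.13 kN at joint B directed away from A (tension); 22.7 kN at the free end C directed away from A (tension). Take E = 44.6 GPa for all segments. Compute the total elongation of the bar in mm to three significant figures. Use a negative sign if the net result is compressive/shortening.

0.394 mm

Internal axial forces (sectioning from the free end, tension +): N_BC = 22.7 kN, N_AB = 28.83 kN.
A_AB = 1764 mm².
A_BC = 1499 mm².
δ_AB = 28830·589/(1764·44600) = 0.2158 mm
δ_BC = 22700·524/(1499·44600) = 0.1779 mm
δ = Σδ_i = 0.3937 mm.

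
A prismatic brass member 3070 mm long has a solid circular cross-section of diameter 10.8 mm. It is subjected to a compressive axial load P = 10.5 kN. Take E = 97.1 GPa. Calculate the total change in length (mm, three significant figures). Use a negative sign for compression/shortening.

A = 91.61 mm².
δ_mech = NL/(AE) = -10500·3070/(91.61·97100) = -3.624 mm.

-3.62 mm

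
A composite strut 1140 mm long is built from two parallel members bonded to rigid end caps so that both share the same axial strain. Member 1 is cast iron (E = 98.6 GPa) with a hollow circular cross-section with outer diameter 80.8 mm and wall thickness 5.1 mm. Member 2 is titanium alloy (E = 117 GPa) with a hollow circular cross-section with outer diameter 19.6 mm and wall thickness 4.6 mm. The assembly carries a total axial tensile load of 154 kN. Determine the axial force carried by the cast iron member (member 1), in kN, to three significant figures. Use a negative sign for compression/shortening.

A_1 = 1213 mm².
A_2 = 216.8 mm².
Equal strain + equilibrium ⇒ each member carries load in proportion to AE: A₁E₁ = 119600000 N, A₂E₂ = 25360000 N, ΣAE = 145000000 N.
F₁ = P·A₁E₁/ΣAE = 154000·119600000/145000000 = 127100 N.

127 kN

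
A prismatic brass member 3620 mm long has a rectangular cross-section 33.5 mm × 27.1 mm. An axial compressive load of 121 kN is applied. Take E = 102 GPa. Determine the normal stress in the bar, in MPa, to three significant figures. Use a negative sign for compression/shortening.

A = 907.9 mm².
σ = N/A = -121000/907.9 = -133.3 MPa.

-133 MPa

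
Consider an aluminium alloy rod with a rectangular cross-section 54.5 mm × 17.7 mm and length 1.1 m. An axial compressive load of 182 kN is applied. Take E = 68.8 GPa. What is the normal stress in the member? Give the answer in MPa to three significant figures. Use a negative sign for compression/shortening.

-189 MPa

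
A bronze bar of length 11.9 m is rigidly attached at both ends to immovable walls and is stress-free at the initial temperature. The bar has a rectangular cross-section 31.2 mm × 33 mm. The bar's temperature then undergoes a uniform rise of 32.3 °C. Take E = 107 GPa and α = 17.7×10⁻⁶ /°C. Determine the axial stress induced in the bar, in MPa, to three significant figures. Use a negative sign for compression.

-61.2 MPa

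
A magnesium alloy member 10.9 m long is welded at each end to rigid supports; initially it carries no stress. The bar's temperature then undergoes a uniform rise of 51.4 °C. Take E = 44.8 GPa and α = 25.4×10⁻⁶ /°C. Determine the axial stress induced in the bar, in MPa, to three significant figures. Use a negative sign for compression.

Free thermal expansion αLΔT = 25.4e-6 · 10900 · 51.4 = 14.23 mm.
The walls impose strain ε = −(14.23)/10900 = -1.3056e-03; σ = Eε = 44800 · -1.3056e-03 = -58.49 MPa.

-58.5 MPa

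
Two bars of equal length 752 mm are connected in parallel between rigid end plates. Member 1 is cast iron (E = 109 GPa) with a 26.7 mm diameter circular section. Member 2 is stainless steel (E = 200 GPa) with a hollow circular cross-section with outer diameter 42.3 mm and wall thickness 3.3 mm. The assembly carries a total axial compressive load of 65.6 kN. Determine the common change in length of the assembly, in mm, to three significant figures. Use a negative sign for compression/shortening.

A_1 = 559.9 mm².
A_2 = 404.3 mm².
Equal strain + equilibrium ⇒ each member carries load in proportion to AE: A₁E₁ = 61030000 N, A₂E₂ = 80860000 N, ΣAE = 141900000 N.
δ = PL/ΣAE = -65600·752/141900000 = -0.3477 mm.

-0.348 mm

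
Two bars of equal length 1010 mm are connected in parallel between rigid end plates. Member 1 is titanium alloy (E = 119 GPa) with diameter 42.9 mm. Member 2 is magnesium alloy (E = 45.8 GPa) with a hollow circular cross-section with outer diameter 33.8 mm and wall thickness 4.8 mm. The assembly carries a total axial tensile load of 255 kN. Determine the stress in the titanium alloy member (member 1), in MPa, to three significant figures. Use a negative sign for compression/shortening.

158 MPa

A_1 = 1445 mm².
A_2 = 437.3 mm².
Equal strain + equilibrium ⇒ each member carries load in proportion to AE: A₁E₁ = 172000000 N, A₂E₂ = 20030000 N, ΣAE = 192000000 N.
σ₁ = P·E₁/ΣAE = 255000·119000/192000000 = 158 MPa.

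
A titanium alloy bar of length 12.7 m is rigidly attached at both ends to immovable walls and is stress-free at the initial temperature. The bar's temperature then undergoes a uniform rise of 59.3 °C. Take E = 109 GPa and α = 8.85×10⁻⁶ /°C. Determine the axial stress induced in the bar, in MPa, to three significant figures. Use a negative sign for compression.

-57.2 MPa

Free thermal expansion αLΔT = 8.85e-6 · 12700 · 59.3 = 6.665 mm.
The walls impose strain ε = −(6.665)/12700 = -5.2480e-04; σ = Eε = 109000 · -5.2480e-04 = -57.2 MPa.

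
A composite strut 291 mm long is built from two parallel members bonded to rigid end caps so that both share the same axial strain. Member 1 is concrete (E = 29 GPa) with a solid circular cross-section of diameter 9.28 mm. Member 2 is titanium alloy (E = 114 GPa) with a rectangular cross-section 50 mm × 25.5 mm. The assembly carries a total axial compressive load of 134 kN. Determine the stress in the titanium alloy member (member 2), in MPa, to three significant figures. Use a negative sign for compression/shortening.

-104 MPa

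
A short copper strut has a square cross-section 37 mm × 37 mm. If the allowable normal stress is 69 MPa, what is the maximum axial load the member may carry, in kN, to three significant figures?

A = 1369 mm².
P_max = σ_allow · A = 69 · 1369 = 94460 N = 94.46 kN.

94.5 kN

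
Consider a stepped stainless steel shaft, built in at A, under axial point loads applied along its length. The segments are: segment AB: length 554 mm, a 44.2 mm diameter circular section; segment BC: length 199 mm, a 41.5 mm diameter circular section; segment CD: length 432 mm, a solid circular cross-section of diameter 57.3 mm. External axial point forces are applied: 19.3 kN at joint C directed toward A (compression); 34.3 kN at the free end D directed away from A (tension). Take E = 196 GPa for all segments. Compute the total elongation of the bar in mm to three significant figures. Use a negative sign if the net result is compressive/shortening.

Internal axial forces (sectioning from the free end, tension +): N_CD = 34.3 kN, N_BC = 15 kN, N_AB = 15 kN.
A_AB = 1534 mm².
A_BC = 1353 mm².
A_CD = 2579 mm².
δ_AB = 15000·554/(1534·196000) = 0.02763 mm
δ_BC = 15000·199/(1353·196000) = 0.01126 mm
δ_CD = 34300·432/(2579·196000) = 0.02932 mm
δ = Σδ_i = 0.06821 mm.

0.0682 mm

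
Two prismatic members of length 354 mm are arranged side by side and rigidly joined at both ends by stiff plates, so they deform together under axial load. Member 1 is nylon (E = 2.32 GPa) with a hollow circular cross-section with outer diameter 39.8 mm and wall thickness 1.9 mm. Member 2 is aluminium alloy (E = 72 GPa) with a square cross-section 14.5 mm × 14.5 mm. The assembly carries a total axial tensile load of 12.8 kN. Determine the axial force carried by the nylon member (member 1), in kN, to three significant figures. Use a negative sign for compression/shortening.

A_1 = 226.2 mm².
A_2 = 210.2 mm².
Equal strain + equilibrium ⇒ each member carries load in proportion to AE: A₁E₁ = 524800 N, A₂E₂ = 15140000 N, ΣAE = 15660000 N.
F₁ = P·A₁E₁/ΣAE = 12800·524800/15660000 = 428.9 N.

0.429 kN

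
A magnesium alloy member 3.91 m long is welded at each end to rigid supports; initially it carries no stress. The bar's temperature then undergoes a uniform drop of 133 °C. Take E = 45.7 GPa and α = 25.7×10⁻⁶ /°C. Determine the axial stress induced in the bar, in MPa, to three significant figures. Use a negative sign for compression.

156 MPa

Free thermal expansion αLΔT = 25.7e-6 · 3910 · -133 = -13.36 mm.
The walls impose strain ε = −(-13.36)/3910 = 3.4181e-03; σ = Eε = 45700 · 3.4181e-03 = 156.2 MPa.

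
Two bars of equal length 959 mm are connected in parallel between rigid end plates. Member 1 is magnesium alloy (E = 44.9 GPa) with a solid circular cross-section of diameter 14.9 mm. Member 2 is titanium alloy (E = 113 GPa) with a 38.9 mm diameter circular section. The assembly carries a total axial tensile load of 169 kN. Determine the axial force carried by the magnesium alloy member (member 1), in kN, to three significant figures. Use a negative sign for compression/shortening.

9.31 kN

A_1 = 174.4 mm².
A_2 = 1188 mm².
Equal strain + equilibrium ⇒ each member carries load in proportion to AE: A₁E₁ = 7829000 N, A₂E₂ = 134300000 N, ΣAE = 142100000 N.
F₁ = P·A₁E₁/ΣAE = 169000·7829000/142100000 = 9309 N.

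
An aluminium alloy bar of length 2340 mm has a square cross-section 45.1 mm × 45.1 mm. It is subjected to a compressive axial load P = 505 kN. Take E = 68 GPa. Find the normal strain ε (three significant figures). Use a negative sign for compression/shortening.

-0.00365

A = 2034 mm².
σ = N/A = -248.3 MPa; ε = σ/E = -248.3/68000 = -3.651e-03.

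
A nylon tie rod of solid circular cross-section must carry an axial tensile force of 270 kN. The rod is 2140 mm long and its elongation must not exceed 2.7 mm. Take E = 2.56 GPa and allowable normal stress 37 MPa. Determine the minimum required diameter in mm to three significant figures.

Required area A ≥ P/σ_allow = 270000/37 = 7297 mm².
For a solid circular section, d ≥ √(4A/π) = 96.39 mm.
Elongation limit: A ≥ PL/(Eδ_allow) = 270000·2140/(2560·2.7) = 83590 mm² ⇒ d ≥ 326.2 mm.
The elongation limit governs.

326 mm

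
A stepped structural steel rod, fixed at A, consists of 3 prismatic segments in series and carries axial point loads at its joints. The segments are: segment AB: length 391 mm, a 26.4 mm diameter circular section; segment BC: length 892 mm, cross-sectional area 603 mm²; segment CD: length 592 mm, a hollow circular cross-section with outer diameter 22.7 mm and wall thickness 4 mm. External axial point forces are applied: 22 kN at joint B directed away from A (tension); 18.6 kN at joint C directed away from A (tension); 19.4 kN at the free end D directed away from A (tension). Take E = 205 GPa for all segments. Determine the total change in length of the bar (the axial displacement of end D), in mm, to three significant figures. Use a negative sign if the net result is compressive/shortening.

Internal axial forces (sectioning from the free end, tension +): N_CD = 19.4 kN, N_BC = 38 kN, N_AB = 60 kN.
A_AB = 547.4 mm².
A_CD = 235 mm².
δ_AB = 60000·391/(547.4·205000) = 0.2091 mm
δ_BC = 38000·892/(603·205000) = 0.2742 mm
δ_CD = 19400·592/(235·205000) = 0.2384 mm
δ = Σδ_i = 0.7217 mm.

0.722 mm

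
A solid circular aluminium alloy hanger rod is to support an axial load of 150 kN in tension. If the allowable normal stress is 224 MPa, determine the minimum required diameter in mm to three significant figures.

29.2 mm

Required area A ≥ P/σ_allow = 150000/224 = 669.6 mm².
For a solid circular section, d ≥ √(4A/π) = 29.2 mm.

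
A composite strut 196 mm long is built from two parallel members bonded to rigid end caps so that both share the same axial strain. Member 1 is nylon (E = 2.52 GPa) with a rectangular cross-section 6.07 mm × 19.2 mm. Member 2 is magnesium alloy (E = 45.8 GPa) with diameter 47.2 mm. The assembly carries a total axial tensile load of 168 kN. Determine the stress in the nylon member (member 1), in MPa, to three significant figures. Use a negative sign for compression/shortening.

A_1 = 116.5 mm².
A_2 = 1750 mm².
Equal strain + equilibrium ⇒ each member carries load in proportion to AE: A₁E₁ = 293700 N, A₂E₂ = 80140000 N, ΣAE = 80430000 N.
σ₁ = P·E₁/ΣAE = 168000·2520/80430000 = 5.264 MPa.

5.26 MPa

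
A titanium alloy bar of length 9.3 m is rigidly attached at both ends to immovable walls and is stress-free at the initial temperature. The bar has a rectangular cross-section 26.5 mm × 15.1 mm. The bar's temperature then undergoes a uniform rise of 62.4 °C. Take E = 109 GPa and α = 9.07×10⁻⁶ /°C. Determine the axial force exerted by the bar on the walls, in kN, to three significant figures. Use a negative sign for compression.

-24.7 kN

Free thermal expansion αLΔT = 9.07e-6 · 9300 · 62.4 = 5.264 mm.
The walls impose strain ε = −(5.264)/9300 = -5.6597e-04; σ = Eε = 109000 · -5.6597e-04 = -61.69 MPa.
Wall reaction R = σ·A = -61.69·400.1 = -24690 N = -24.69 kN.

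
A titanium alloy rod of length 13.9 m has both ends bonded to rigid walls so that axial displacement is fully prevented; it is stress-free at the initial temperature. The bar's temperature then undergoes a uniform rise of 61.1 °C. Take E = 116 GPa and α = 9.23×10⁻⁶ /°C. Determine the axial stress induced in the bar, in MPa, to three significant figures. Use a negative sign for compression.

-65.4 MPa

Free thermal expansion αLΔT = 9.23e-6 · 13900 · 61.1 = 7.839 mm.
The walls impose strain ε = −(7.839)/13900 = -5.6395e-04; σ = Eε = 116000 · -5.6395e-04 = -65.42 MPa.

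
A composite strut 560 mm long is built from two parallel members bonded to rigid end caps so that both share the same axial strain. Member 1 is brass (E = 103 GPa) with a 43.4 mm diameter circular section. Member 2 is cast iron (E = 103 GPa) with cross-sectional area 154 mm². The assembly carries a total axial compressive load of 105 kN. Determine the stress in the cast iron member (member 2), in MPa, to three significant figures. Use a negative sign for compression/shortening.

-64.3 MPa

A_1 = 1479 mm².
Equal strain + equilibrium ⇒ each member carries load in proportion to AE: A₁E₁ = 152400000 N, A₂E₂ = 15860000 N, ΣAE = 168200000 N.
σ₂ = P·E₂/ΣAE = -105000·103000/168200000 = -64.29 MPa.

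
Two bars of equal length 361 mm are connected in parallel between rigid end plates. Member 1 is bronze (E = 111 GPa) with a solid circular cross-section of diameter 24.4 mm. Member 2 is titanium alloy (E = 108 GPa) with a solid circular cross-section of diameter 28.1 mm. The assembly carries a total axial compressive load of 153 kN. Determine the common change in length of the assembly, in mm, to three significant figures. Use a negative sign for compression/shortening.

A_1 = 467.6 mm².
A_2 = 620.2 mm².
Equal strain + equilibrium ⇒ each member carries load in proportion to AE: A₁E₁ = 51900000 N, A₂E₂ = 66980000 N, ΣAE = 118900000 N.
δ = PL/ΣAE = -153000·361/118900000 = -0.4646 mm.

-0.465 mm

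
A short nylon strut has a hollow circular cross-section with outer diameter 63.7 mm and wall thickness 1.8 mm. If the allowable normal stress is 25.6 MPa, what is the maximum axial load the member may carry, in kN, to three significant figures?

A = 350 mm².
P_max = σ_allow · A = 25.6 · 350 = 8961 N = 8.961 kN.

8.96 kN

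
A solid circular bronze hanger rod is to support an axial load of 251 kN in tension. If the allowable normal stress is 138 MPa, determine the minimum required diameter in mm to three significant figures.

48.1 mm

Required area A ≥ P/σ_allow = 251000/138 = 1819 mm².
For a solid circular section, d ≥ √(4A/π) = 48.12 mm.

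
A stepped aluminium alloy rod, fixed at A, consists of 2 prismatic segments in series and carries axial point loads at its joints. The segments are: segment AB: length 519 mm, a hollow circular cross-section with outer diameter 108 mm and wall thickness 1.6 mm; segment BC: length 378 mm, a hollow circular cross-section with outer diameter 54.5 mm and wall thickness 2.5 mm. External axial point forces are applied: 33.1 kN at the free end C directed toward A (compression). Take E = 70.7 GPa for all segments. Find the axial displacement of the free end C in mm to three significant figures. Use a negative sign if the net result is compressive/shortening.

-0.888 mm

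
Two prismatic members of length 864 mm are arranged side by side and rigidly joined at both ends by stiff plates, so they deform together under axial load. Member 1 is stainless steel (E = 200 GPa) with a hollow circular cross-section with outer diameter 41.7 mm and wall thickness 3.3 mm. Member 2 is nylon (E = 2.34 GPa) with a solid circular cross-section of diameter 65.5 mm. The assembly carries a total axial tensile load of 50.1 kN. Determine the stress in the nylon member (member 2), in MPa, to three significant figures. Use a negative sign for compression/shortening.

A_1 = 398.1 mm².
A_2 = 3370 mm².
Equal strain + equilibrium ⇒ each member carries load in proportion to AE: A₁E₁ = 79620000 N, A₂E₂ = 7885000 N, ΣAE = 87510000 N.
σ₂ = P·E₂/ΣAE = 50100·2340/87510000 = 1.34 MPa.

1.34 MPa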